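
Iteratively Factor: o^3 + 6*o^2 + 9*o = (o + 3)*(o^2 + 3*o) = (o + 3)^2*(o)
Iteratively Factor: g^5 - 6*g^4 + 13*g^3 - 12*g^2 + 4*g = (g - 2)*(g^4 - 4*g^3 + 5*g^2 - 2*g) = (g - 2)*(g - 1)*(g^3 - 3*g^2 + 2*g) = (g - 2)^2*(g - 1)*(g^2 - g) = (g - 2)^2*(g - 1)^2*(g)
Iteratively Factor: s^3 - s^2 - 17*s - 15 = (s - 5)*(s^2 + 4*s + 3) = (s - 5)*(s + 1)*(s + 3)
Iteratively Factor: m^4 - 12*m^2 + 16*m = (m)*(m^3 - 12*m + 16) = m*(m + 4)*(m^2 - 4*m + 4) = m*(m - 2)*(m + 4)*(m - 2)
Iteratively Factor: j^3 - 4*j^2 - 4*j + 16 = (j - 2)*(j^2 - 2*j - 8) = (j - 4)*(j - 2)*(j + 2)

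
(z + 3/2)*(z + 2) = z^2 + 7*z/2 + 3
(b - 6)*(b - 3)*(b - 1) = b^3 - 10*b^2 + 27*b - 18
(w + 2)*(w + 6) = w^2 + 8*w + 12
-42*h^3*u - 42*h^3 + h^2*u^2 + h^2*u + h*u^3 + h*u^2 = (-6*h + u)*(7*h + u)*(h*u + h)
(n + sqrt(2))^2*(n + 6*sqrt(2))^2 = n^4 + 14*sqrt(2)*n^3 + 122*n^2 + 168*sqrt(2)*n + 144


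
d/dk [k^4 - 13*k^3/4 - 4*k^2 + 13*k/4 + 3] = 4*k^3 - 39*k^2/4 - 8*k + 13/4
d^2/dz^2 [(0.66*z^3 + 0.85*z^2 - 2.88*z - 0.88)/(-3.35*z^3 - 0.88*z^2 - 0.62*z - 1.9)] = (-15.18689*z^6 + 202.14972*z^5 + 230.45454*z^4 + 112.375516*z^3 - 201.056688*z^2 - 73.914192*z - 15.188456)/(37.595375*z^9 + 29.6274*z^8 + 28.65657*z^7 + 75.616282*z^6 + 38.910804*z^5 + 29.106696*z^4 + 42.738668*z^3 + 11.72148*z^2 + 6.7146*z + 6.859)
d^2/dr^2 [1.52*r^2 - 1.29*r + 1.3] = 3.04000000000000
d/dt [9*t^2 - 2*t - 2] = 18*t - 2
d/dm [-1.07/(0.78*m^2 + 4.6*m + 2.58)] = (1.6692*m + 4.922)/(0.78*m^2 + 4.6*m + 2.58)^2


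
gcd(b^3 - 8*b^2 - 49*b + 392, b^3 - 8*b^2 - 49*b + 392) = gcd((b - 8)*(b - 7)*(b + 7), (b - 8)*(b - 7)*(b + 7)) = b^3 - 8*b^2 - 49*b + 392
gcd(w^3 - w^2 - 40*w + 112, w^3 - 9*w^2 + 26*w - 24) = w - 4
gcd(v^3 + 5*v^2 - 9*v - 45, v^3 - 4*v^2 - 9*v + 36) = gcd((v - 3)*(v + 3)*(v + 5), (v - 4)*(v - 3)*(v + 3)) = v^2 - 9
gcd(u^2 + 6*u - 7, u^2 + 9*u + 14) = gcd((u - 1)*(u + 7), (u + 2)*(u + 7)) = u + 7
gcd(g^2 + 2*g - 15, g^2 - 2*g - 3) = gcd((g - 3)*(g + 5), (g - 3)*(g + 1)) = g - 3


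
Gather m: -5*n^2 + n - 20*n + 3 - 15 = -5*n^2 - 19*n - 12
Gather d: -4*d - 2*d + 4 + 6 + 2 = 12 - 6*d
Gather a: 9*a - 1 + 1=9*a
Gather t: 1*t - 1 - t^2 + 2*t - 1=-t^2 + 3*t - 2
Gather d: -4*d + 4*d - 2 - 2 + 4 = 0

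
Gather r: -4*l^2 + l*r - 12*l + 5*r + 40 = -4*l^2 - 12*l + r*(l + 5) + 40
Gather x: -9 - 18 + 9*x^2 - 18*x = 9*x^2 - 18*x - 27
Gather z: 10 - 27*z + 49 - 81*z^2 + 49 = -81*z^2 - 27*z + 108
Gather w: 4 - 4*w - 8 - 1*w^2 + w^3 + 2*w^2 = w^3 + w^2 - 4*w - 4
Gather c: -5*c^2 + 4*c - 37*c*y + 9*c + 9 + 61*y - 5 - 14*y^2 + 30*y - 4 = -5*c^2 + c*(13 - 37*y) - 14*y^2 + 91*y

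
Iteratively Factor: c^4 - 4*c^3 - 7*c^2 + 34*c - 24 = (c - 2)*(c^3 - 2*c^2 - 11*c + 12) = (c - 2)*(c + 3)*(c^2 - 5*c + 4) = (c - 2)*(c - 1)*(c + 3)*(c - 4)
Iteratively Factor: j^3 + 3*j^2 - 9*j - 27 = (j - 3)*(j^2 + 6*j + 9) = (j - 3)*(j + 3)*(j + 3)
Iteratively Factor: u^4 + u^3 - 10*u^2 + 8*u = (u - 2)*(u^3 + 3*u^2 - 4*u) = (u - 2)*(u - 1)*(u^2 + 4*u) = u*(u - 2)*(u - 1)*(u + 4)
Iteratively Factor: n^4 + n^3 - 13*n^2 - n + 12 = (n + 1)*(n^3 - 13*n + 12) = (n - 1)*(n + 1)*(n^2 + n - 12) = (n - 1)*(n + 1)*(n + 4)*(n - 3)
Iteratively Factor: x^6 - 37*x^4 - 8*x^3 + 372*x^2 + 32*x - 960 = (x + 4)*(x^5 - 4*x^4 - 21*x^3 + 76*x^2 + 68*x - 240) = (x - 5)*(x + 4)*(x^4 + x^3 - 16*x^2 - 4*x + 48) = (x - 5)*(x + 2)*(x + 4)*(x^3 - x^2 - 14*x + 24) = (x - 5)*(x - 3)*(x + 2)*(x + 4)*(x^2 + 2*x - 8) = (x - 5)*(x - 3)*(x + 2)*(x + 4)^2*(x - 2)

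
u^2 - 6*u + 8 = (u - 4)*(u - 2)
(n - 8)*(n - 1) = n^2 - 9*n + 8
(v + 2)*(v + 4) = v^2 + 6*v + 8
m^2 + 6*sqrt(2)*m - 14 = (m - sqrt(2))*(m + 7*sqrt(2))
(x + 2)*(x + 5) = x^2 + 7*x + 10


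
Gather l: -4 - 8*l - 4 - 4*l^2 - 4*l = -4*l^2 - 12*l - 8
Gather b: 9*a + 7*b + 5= 9*a + 7*b + 5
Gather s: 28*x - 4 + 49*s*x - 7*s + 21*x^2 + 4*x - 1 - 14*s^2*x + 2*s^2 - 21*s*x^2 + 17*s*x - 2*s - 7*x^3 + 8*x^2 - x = s^2*(2 - 14*x) + s*(-21*x^2 + 66*x - 9) - 7*x^3 + 29*x^2 + 31*x - 5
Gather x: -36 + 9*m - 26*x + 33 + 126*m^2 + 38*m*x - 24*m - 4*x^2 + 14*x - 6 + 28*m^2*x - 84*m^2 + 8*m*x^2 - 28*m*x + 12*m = 42*m^2 - 3*m + x^2*(8*m - 4) + x*(28*m^2 + 10*m - 12) - 9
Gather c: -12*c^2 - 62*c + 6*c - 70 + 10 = -12*c^2 - 56*c - 60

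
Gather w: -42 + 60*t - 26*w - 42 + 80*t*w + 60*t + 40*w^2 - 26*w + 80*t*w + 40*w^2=120*t + 80*w^2 + w*(160*t - 52) - 84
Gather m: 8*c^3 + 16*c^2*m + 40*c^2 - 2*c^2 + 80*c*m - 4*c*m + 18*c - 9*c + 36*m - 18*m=8*c^3 + 38*c^2 + 9*c + m*(16*c^2 + 76*c + 18)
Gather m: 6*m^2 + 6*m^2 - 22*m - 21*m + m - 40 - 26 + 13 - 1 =12*m^2 - 42*m - 54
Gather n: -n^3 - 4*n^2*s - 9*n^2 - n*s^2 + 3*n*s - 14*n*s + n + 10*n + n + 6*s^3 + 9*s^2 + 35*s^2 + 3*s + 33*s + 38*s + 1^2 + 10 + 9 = -n^3 + n^2*(-4*s - 9) + n*(-s^2 - 11*s + 12) + 6*s^3 + 44*s^2 + 74*s + 20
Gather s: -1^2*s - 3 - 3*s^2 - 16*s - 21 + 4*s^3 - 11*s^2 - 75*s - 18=4*s^3 - 14*s^2 - 92*s - 42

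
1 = 1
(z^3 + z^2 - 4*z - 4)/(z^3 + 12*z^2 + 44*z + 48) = (z^2 - z - 2)/(z^2 + 10*z + 24)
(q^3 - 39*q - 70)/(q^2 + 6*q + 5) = (q^2 - 5*q - 14)/(q + 1)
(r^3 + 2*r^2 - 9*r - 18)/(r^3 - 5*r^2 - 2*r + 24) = (r + 3)/(r - 4)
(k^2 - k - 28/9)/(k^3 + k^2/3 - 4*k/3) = (k - 7/3)/(k*(k - 1))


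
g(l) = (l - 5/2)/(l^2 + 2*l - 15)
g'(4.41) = -0.04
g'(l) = (-2*l - 2)*(l - 5/2)/(l^2 + 2*l - 15)^2 + 1/(l^2 + 2*l - 15) = (l^2 + 2*l - (l + 1)*(2*l - 5) - 15)/(l^2 + 2*l - 15)^2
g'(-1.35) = -0.07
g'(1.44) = -0.05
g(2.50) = 0.00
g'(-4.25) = -1.67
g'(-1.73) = -0.09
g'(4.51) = -0.04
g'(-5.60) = -2.61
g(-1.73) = 0.27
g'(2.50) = -0.27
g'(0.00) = -0.04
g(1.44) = 0.11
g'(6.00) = -0.01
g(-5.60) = -1.57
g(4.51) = 0.14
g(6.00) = 0.11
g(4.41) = 0.14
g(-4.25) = 1.24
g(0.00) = 0.17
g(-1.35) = 0.24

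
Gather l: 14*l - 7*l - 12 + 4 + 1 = 7*l - 7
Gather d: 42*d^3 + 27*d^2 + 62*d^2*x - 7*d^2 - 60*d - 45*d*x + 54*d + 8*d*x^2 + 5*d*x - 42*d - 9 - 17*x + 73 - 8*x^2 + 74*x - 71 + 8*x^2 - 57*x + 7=42*d^3 + d^2*(62*x + 20) + d*(8*x^2 - 40*x - 48)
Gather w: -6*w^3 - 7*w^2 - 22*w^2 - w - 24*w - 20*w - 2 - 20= -6*w^3 - 29*w^2 - 45*w - 22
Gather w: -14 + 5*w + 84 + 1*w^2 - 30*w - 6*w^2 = -5*w^2 - 25*w + 70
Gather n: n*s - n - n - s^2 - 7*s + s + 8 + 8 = n*(s - 2) - s^2 - 6*s + 16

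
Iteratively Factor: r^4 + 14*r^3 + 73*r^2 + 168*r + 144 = (r + 4)*(r^3 + 10*r^2 + 33*r + 36) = (r + 3)*(r + 4)*(r^2 + 7*r + 12) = (r + 3)*(r + 4)^2*(r + 3)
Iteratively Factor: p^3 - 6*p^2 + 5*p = (p)*(p^2 - 6*p + 5) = p*(p - 1)*(p - 5)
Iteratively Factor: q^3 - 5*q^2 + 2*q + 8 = (q + 1)*(q^2 - 6*q + 8) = (q - 4)*(q + 1)*(q - 2)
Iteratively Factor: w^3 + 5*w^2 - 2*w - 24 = (w - 2)*(w^2 + 7*w + 12) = (w - 2)*(w + 4)*(w + 3)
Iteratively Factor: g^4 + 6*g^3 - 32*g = (g + 4)*(g^3 + 2*g^2 - 8*g) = g*(g + 4)*(g^2 + 2*g - 8) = g*(g + 4)^2*(g - 2)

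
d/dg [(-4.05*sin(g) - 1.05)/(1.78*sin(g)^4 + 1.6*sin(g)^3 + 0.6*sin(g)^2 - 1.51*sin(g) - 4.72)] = (21.627*sin(g)^4 + 20.436*sin(g)^3 + 7.47*sin(g)^2 + 1.26*sin(g) + 17.5305)*cos(g)/(3.1684*sin(g)^8 + 5.696*sin(g)^7 + 4.696*sin(g)^6 - 3.4556*sin(g)^5 - 21.2752*sin(g)^4 - 16.916*sin(g)^3 - 3.3839*sin(g)^2 + 14.2544*sin(g) + 22.2784)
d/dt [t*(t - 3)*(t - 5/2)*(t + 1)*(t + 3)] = 5*t^4 - 6*t^3 - 69*t^2/2 + 27*t + 45/2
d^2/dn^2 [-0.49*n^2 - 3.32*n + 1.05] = -0.980000000000000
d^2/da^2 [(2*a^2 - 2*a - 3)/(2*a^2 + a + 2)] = 6*(-4*a^3 - 20*a^2 + 2*a + 7)/(8*a^6 + 12*a^5 + 30*a^4 + 25*a^3 + 30*a^2 + 12*a + 8)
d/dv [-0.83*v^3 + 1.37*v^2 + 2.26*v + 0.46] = -2.49*v^2 + 2.74*v + 2.26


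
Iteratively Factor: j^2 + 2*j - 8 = (j + 4)*(j - 2)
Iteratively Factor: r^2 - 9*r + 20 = (r - 4)*(r - 5)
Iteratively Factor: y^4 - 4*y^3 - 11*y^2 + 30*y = (y - 5)*(y^3 + y^2 - 6*y) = y*(y - 5)*(y^2 + y - 6) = y*(y - 5)*(y + 3)*(y - 2)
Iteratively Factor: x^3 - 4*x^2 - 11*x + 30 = (x - 2)*(x^2 - 2*x - 15) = (x - 2)*(x + 3)*(x - 5)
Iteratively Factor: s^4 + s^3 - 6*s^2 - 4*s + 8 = (s - 2)*(s^3 + 3*s^2 - 4) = (s - 2)*(s + 2)*(s^2 + s - 2) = (s - 2)*(s + 2)^2*(s - 1)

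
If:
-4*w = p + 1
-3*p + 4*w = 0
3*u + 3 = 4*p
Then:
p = -1/4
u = -4/3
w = -3/16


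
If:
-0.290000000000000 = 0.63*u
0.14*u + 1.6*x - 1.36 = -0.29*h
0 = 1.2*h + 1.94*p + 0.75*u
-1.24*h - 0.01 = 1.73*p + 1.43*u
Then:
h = 2.00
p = -1.06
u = -0.46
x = 0.53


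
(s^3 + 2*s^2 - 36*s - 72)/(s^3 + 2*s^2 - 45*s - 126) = (s^2 - 4*s - 12)/(s^2 - 4*s - 21)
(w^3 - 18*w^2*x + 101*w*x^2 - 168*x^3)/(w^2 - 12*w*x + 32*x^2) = (-w^2 + 10*w*x - 21*x^2)/(-w + 4*x)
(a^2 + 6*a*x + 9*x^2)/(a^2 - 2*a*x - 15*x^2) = (-a - 3*x)/(-a + 5*x)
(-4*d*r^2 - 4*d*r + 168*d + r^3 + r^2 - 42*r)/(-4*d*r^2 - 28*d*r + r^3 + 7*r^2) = (r - 6)/r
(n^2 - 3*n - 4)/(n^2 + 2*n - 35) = (n^2 - 3*n - 4)/(n^2 + 2*n - 35)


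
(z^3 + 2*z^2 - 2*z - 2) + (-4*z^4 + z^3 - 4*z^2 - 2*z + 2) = -4*z^4 + 2*z^3 - 2*z^2 - 4*z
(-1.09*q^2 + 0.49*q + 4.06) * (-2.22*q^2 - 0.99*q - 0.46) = 2.4198*q^4 - 0.00869999999999993*q^3 - 8.9969*q^2 - 4.2448*q - 1.8676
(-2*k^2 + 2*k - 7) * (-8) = 16*k^2 - 16*k + 56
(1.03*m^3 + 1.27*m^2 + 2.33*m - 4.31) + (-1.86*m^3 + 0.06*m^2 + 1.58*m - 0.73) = -0.83*m^3 + 1.33*m^2 + 3.91*m - 5.04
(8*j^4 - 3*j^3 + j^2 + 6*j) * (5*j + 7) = 40*j^5 + 41*j^4 - 16*j^3 + 37*j^2 + 42*j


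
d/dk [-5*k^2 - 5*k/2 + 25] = -10*k - 5/2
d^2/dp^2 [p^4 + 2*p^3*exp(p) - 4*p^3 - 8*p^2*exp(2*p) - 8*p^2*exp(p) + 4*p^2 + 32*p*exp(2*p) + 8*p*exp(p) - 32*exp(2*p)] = 2*p^3*exp(p) - 32*p^2*exp(2*p) + 4*p^2*exp(p) + 12*p^2 + 64*p*exp(2*p) - 12*p*exp(p) - 24*p - 16*exp(2*p) + 8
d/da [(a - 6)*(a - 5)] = 2*a - 11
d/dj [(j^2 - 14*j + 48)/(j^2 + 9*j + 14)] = (23*j^2 - 68*j - 628)/(j^4 + 18*j^3 + 109*j^2 + 252*j + 196)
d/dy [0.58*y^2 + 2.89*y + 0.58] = 1.16*y + 2.89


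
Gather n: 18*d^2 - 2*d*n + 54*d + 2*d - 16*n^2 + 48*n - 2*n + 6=18*d^2 + 56*d - 16*n^2 + n*(46 - 2*d) + 6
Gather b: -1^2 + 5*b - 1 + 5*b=10*b - 2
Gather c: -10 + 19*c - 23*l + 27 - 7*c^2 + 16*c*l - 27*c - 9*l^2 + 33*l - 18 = -7*c^2 + c*(16*l - 8) - 9*l^2 + 10*l - 1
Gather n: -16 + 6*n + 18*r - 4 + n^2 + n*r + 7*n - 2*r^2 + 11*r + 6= n^2 + n*(r + 13) - 2*r^2 + 29*r - 14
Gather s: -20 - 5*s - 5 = -5*s - 25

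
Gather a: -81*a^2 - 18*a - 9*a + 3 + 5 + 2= -81*a^2 - 27*a + 10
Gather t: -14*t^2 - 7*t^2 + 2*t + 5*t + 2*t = -21*t^2 + 9*t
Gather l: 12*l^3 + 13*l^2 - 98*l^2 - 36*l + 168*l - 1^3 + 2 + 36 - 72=12*l^3 - 85*l^2 + 132*l - 35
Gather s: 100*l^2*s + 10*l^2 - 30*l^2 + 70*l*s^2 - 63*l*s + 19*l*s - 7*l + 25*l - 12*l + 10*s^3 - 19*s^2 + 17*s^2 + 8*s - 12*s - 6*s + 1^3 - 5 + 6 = -20*l^2 + 6*l + 10*s^3 + s^2*(70*l - 2) + s*(100*l^2 - 44*l - 10) + 2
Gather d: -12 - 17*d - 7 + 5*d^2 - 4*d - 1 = 5*d^2 - 21*d - 20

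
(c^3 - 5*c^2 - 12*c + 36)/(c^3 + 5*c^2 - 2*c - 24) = (c - 6)/(c + 4)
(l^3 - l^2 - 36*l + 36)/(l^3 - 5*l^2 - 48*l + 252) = (l^2 + 5*l - 6)/(l^2 + l - 42)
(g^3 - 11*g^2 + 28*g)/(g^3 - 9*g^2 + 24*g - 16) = g*(g - 7)/(g^2 - 5*g + 4)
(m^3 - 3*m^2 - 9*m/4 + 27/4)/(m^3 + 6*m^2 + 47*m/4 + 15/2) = (2*m^2 - 9*m + 9)/(2*m^2 + 9*m + 10)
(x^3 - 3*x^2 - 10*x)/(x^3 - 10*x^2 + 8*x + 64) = x*(x - 5)/(x^2 - 12*x + 32)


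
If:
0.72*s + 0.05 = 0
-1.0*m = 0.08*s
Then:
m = 0.01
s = -0.07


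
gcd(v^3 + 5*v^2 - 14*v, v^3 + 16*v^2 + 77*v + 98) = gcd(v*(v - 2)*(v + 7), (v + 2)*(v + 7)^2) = v + 7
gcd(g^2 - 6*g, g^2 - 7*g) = g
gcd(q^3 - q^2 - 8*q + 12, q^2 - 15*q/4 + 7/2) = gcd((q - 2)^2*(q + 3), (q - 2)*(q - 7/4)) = q - 2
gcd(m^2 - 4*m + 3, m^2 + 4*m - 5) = m - 1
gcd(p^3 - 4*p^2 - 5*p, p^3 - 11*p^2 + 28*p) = p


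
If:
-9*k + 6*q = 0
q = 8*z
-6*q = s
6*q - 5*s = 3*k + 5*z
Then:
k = 0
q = 0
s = 0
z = 0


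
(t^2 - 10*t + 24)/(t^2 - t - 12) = (t - 6)/(t + 3)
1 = 1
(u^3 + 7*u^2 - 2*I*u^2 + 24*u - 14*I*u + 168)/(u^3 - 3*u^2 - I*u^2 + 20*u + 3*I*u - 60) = (u^2 + u*(7 - 6*I) - 42*I)/(u^2 - u*(3 + 5*I) + 15*I)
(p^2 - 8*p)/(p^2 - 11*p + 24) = p/(p - 3)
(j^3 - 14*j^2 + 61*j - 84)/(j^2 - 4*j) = j - 10 + 21/j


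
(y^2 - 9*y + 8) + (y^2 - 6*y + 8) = 2*y^2 - 15*y + 16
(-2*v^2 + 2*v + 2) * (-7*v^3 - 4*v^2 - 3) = 14*v^5 - 6*v^4 - 22*v^3 - 2*v^2 - 6*v - 6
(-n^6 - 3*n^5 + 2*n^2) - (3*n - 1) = -n^6 - 3*n^5 + 2*n^2 - 3*n + 1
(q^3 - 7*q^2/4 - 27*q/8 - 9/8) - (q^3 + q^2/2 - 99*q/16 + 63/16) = -9*q^2/4 + 45*q/16 - 81/16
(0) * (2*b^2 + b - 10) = 0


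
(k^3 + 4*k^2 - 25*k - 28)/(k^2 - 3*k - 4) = k + 7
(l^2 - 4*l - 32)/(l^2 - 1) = (l^2 - 4*l - 32)/(l^2 - 1)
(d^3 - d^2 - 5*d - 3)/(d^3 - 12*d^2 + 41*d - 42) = (d^2 + 2*d + 1)/(d^2 - 9*d + 14)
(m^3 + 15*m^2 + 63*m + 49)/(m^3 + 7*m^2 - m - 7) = (m + 7)/(m - 1)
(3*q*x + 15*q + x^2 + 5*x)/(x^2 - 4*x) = (3*q*x + 15*q + x^2 + 5*x)/(x*(x - 4))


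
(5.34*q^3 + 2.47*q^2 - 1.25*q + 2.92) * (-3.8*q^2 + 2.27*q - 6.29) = -20.292*q^5 + 2.7358*q^4 - 23.2317*q^3 - 29.4698*q^2 + 14.4909*q - 18.3668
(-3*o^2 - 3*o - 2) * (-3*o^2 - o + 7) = 9*o^4 + 12*o^3 - 12*o^2 - 19*o - 14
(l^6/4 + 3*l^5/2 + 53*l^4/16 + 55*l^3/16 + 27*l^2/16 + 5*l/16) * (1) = l^6/4 + 3*l^5/2 + 53*l^4/16 + 55*l^3/16 + 27*l^2/16 + 5*l/16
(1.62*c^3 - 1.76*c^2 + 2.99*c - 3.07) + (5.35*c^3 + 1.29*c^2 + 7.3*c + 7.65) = 6.97*c^3 - 0.47*c^2 + 10.29*c + 4.58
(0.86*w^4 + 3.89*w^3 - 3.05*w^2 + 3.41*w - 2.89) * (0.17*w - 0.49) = 0.1462*w^5 + 0.2399*w^4 - 2.4246*w^3 + 2.0742*w^2 - 2.1622*w + 1.4161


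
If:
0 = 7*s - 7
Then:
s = 1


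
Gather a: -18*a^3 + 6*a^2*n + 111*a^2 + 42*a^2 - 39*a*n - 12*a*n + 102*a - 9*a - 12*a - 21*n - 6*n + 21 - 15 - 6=-18*a^3 + a^2*(6*n + 153) + a*(81 - 51*n) - 27*n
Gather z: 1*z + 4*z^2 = 4*z^2 + z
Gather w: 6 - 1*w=6 - w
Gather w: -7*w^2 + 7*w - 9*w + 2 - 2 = -7*w^2 - 2*w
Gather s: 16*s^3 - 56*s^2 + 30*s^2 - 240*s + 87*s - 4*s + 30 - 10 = 16*s^3 - 26*s^2 - 157*s + 20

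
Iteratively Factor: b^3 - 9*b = (b)*(b^2 - 9) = b*(b + 3)*(b - 3)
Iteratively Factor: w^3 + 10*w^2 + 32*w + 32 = (w + 2)*(w^2 + 8*w + 16) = (w + 2)*(w + 4)*(w + 4)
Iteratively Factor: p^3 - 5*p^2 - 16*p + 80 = (p - 5)*(p^2 - 16) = (p - 5)*(p - 4)*(p + 4)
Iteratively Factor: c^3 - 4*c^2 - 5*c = (c - 5)*(c^2 + c) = (c - 5)*(c + 1)*(c)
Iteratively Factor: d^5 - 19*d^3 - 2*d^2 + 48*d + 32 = (d - 4)*(d^4 + 4*d^3 - 3*d^2 - 14*d - 8) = (d - 4)*(d + 4)*(d^3 - 3*d - 2) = (d - 4)*(d + 1)*(d + 4)*(d^2 - d - 2) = (d - 4)*(d - 2)*(d + 1)*(d + 4)*(d + 1)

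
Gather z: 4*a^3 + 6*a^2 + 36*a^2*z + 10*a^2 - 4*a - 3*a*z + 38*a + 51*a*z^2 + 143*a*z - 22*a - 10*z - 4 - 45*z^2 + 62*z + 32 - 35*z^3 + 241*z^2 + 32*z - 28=4*a^3 + 16*a^2 + 12*a - 35*z^3 + z^2*(51*a + 196) + z*(36*a^2 + 140*a + 84)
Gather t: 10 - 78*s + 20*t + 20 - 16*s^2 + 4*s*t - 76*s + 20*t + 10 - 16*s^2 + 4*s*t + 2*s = -32*s^2 - 152*s + t*(8*s + 40) + 40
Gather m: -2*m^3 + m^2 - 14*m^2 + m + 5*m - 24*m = -2*m^3 - 13*m^2 - 18*m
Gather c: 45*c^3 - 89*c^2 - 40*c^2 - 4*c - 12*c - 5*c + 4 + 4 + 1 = 45*c^3 - 129*c^2 - 21*c + 9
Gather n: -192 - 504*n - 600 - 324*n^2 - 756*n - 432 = -324*n^2 - 1260*n - 1224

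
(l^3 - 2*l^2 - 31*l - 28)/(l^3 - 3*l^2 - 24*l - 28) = (l^2 + 5*l + 4)/(l^2 + 4*l + 4)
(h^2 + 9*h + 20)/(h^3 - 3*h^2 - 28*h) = (h + 5)/(h*(h - 7))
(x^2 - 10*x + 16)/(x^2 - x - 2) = (x - 8)/(x + 1)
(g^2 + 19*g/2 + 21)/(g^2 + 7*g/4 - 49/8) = 4*(g + 6)/(4*g - 7)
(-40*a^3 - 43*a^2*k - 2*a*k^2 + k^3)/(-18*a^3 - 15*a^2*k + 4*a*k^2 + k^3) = (40*a^2 + 3*a*k - k^2)/(18*a^2 - 3*a*k - k^2)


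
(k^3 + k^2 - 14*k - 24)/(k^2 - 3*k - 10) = (k^2 - k - 12)/(k - 5)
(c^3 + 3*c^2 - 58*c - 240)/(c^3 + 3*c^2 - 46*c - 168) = (c^2 - 3*c - 40)/(c^2 - 3*c - 28)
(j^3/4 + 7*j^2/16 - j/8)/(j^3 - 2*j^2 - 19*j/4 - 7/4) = j*(-4*j^2 - 7*j + 2)/(4*(-4*j^3 + 8*j^2 + 19*j + 7))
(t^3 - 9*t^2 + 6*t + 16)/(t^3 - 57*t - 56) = (t - 2)/(t + 7)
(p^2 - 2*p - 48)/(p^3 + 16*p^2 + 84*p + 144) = (p - 8)/(p^2 + 10*p + 24)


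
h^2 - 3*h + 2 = (h - 2)*(h - 1)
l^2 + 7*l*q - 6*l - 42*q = (l - 6)*(l + 7*q)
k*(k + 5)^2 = k^3 + 10*k^2 + 25*k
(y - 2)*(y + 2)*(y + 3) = y^3 + 3*y^2 - 4*y - 12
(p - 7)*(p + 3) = p^2 - 4*p - 21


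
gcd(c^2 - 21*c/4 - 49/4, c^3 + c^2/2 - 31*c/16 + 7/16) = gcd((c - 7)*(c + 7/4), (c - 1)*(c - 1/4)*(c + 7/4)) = c + 7/4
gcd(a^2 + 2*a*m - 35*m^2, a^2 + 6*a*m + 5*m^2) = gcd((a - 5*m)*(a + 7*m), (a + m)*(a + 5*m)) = 1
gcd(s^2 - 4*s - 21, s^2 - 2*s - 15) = s + 3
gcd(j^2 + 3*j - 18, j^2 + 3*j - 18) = j^2 + 3*j - 18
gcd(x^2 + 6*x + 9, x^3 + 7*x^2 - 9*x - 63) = x + 3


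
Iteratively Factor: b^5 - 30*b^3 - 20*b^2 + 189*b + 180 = (b - 3)*(b^4 + 3*b^3 - 21*b^2 - 83*b - 60) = (b - 3)*(b + 4)*(b^3 - b^2 - 17*b - 15) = (b - 3)*(b + 3)*(b + 4)*(b^2 - 4*b - 5) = (b - 3)*(b + 1)*(b + 3)*(b + 4)*(b - 5)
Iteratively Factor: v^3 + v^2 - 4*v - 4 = (v + 2)*(v^2 - v - 2) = (v - 2)*(v + 2)*(v + 1)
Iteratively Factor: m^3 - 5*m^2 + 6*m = (m - 3)*(m^2 - 2*m) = m*(m - 3)*(m - 2)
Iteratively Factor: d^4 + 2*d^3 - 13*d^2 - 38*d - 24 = (d + 1)*(d^3 + d^2 - 14*d - 24) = (d + 1)*(d + 3)*(d^2 - 2*d - 8) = (d + 1)*(d + 2)*(d + 3)*(d - 4)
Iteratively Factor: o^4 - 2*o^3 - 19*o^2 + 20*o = (o + 4)*(o^3 - 6*o^2 + 5*o) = (o - 5)*(o + 4)*(o^2 - o) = (o - 5)*(o - 1)*(o + 4)*(o)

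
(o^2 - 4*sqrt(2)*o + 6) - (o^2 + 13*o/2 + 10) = -13*o/2 - 4*sqrt(2)*o - 4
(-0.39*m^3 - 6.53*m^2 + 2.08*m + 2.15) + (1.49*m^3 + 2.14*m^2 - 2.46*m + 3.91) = 1.1*m^3 - 4.39*m^2 - 0.38*m + 6.06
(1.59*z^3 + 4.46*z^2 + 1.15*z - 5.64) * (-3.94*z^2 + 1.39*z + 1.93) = -6.2646*z^5 - 15.3623*z^4 + 4.7371*z^3 + 32.4279*z^2 - 5.6201*z - 10.8852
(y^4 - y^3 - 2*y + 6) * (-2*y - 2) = -2*y^5 + 2*y^3 + 4*y^2 - 8*y - 12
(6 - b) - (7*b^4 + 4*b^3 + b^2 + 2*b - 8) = -7*b^4 - 4*b^3 - b^2 - 3*b + 14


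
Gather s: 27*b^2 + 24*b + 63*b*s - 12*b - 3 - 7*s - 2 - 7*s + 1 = 27*b^2 + 12*b + s*(63*b - 14) - 4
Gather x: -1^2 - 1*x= -x - 1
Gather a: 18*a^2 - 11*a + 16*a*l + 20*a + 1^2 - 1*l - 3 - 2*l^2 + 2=18*a^2 + a*(16*l + 9) - 2*l^2 - l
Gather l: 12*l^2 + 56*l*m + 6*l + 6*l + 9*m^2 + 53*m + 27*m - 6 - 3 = 12*l^2 + l*(56*m + 12) + 9*m^2 + 80*m - 9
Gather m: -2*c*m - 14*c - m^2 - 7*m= -14*c - m^2 + m*(-2*c - 7)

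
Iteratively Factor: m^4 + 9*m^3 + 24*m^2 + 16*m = (m)*(m^3 + 9*m^2 + 24*m + 16) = m*(m + 4)*(m^2 + 5*m + 4) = m*(m + 1)*(m + 4)*(m + 4)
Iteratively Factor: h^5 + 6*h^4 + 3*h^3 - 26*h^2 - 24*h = (h + 4)*(h^4 + 2*h^3 - 5*h^2 - 6*h) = (h - 2)*(h + 4)*(h^3 + 4*h^2 + 3*h) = h*(h - 2)*(h + 4)*(h^2 + 4*h + 3) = h*(h - 2)*(h + 1)*(h + 4)*(h + 3)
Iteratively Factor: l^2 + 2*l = (l + 2)*(l)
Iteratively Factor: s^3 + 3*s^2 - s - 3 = (s + 3)*(s^2 - 1) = (s - 1)*(s + 3)*(s + 1)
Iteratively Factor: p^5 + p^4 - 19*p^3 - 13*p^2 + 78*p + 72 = (p + 1)*(p^4 - 19*p^2 + 6*p + 72) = (p - 3)*(p + 1)*(p^3 + 3*p^2 - 10*p - 24) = (p - 3)*(p + 1)*(p + 2)*(p^2 + p - 12) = (p - 3)^2*(p + 1)*(p + 2)*(p + 4)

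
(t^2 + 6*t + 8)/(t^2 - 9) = (t^2 + 6*t + 8)/(t^2 - 9)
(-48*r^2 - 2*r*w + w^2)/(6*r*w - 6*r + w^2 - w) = (-8*r + w)/(w - 1)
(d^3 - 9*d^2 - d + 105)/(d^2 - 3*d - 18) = (d^2 - 12*d + 35)/(d - 6)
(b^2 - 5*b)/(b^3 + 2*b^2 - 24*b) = (b - 5)/(b^2 + 2*b - 24)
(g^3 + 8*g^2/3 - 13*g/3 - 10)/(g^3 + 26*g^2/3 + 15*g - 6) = (3*g^2 - g - 10)/(3*g^2 + 17*g - 6)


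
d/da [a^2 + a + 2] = 2*a + 1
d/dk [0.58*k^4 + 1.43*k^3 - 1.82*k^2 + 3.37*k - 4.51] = 2.32*k^3 + 4.29*k^2 - 3.64*k + 3.37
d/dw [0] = 0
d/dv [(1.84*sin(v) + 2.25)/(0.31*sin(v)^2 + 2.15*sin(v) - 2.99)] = (-1.395*sin(v) + 0.2852*cos(2*v) - 10.6243)*cos(v)/(0.31*sin(v)^2 + 2.15*sin(v) - 2.99)^2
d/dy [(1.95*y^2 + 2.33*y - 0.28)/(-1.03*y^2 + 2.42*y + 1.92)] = (7.1189*y^2 + 6.9112*y + 5.1512)/(1.0609*y^4 - 4.9852*y^3 + 1.9012*y^2 + 9.2928*y + 3.6864)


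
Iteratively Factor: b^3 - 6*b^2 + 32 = (b - 4)*(b^2 - 2*b - 8) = (b - 4)*(b + 2)*(b - 4)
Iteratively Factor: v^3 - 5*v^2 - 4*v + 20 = (v - 2)*(v^2 - 3*v - 10) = (v - 2)*(v + 2)*(v - 5)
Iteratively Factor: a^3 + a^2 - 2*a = (a + 2)*(a^2 - a) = a*(a + 2)*(a - 1)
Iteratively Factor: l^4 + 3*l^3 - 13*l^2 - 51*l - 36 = (l + 1)*(l^3 + 2*l^2 - 15*l - 36) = (l + 1)*(l + 3)*(l^2 - l - 12) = (l - 4)*(l + 1)*(l + 3)*(l + 3)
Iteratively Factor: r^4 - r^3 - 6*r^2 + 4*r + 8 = (r - 2)*(r^3 + r^2 - 4*r - 4) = (r - 2)^2*(r^2 + 3*r + 2) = (r - 2)^2*(r + 1)*(r + 2)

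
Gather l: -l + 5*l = 4*l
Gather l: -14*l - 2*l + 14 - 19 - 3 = -16*l - 8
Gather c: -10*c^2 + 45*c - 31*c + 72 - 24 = -10*c^2 + 14*c + 48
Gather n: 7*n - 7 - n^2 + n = -n^2 + 8*n - 7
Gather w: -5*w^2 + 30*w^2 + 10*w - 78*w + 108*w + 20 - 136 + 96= 25*w^2 + 40*w - 20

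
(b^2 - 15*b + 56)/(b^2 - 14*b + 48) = (b - 7)/(b - 6)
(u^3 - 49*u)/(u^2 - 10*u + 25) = u*(u^2 - 49)/(u^2 - 10*u + 25)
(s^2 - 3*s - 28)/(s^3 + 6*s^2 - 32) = (s - 7)/(s^2 + 2*s - 8)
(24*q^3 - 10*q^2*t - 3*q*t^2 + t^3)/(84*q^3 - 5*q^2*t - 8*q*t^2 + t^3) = (2*q - t)/(7*q - t)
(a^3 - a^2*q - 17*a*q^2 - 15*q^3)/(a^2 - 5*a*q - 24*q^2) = (-a^2 + 4*a*q + 5*q^2)/(-a + 8*q)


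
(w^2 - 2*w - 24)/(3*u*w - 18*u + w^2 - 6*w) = (w + 4)/(3*u + w)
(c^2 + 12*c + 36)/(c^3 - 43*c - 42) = (c + 6)/(c^2 - 6*c - 7)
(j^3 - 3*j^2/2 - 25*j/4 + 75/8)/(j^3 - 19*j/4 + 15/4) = (j - 5/2)/(j - 1)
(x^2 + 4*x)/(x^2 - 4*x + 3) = x*(x + 4)/(x^2 - 4*x + 3)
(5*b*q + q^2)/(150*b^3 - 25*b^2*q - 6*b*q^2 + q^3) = q/(30*b^2 - 11*b*q + q^2)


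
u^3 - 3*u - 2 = (u - 2)*(u + 1)^2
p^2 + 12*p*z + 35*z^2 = (p + 5*z)*(p + 7*z)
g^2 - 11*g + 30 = (g - 6)*(g - 5)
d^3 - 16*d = d*(d - 4)*(d + 4)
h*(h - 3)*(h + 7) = h^3 + 4*h^2 - 21*h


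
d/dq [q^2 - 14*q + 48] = 2*q - 14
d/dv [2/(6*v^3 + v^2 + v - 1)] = 2*(-18*v^2 - 2*v - 1)/(6*v^3 + v^2 + v - 1)^2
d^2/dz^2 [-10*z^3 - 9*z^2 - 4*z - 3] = -60*z - 18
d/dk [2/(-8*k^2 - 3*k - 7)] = 2*(16*k + 3)/(8*k^2 + 3*k + 7)^2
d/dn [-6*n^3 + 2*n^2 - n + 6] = -18*n^2 + 4*n - 1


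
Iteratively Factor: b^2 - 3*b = (b)*(b - 3)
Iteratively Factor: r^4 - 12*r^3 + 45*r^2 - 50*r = (r - 5)*(r^3 - 7*r^2 + 10*r) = (r - 5)*(r - 2)*(r^2 - 5*r) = r*(r - 5)*(r - 2)*(r - 5)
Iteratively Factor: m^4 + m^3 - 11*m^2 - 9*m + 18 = (m + 3)*(m^3 - 2*m^2 - 5*m + 6) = (m + 2)*(m + 3)*(m^2 - 4*m + 3) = (m - 3)*(m + 2)*(m + 3)*(m - 1)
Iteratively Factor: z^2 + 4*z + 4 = (z + 2)*(z + 2)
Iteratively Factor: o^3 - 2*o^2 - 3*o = (o - 3)*(o^2 + o) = o*(o - 3)*(o + 1)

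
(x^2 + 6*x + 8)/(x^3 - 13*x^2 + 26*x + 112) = (x + 4)/(x^2 - 15*x + 56)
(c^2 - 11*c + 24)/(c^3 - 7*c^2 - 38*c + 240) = (c - 3)/(c^2 + c - 30)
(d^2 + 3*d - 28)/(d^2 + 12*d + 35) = (d - 4)/(d + 5)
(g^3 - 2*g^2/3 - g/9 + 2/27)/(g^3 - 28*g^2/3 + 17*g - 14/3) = (g^2 - g/3 - 2/9)/(g^2 - 9*g + 14)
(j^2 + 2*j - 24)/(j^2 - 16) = (j + 6)/(j + 4)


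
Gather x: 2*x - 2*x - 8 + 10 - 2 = 0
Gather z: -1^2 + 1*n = n - 1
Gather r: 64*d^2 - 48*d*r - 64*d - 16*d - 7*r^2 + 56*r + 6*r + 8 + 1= 64*d^2 - 80*d - 7*r^2 + r*(62 - 48*d) + 9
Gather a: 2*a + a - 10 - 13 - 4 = 3*a - 27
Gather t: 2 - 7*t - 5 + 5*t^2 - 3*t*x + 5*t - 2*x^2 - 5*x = 5*t^2 + t*(-3*x - 2) - 2*x^2 - 5*x - 3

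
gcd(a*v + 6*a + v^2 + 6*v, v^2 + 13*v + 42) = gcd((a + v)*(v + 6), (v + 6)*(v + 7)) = v + 6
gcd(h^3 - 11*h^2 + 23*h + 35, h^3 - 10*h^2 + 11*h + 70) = h^2 - 12*h + 35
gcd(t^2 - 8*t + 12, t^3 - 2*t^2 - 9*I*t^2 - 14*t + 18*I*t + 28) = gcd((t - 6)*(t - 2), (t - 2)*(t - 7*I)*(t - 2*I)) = t - 2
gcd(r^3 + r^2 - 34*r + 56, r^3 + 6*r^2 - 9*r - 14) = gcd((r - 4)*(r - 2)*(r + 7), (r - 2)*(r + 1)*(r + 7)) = r^2 + 5*r - 14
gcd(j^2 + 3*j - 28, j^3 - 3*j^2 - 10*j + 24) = j - 4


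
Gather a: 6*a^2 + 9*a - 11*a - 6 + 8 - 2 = 6*a^2 - 2*a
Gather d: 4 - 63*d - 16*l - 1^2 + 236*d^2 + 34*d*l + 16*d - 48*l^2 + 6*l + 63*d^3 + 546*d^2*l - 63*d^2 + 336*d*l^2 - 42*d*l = 63*d^3 + d^2*(546*l + 173) + d*(336*l^2 - 8*l - 47) - 48*l^2 - 10*l + 3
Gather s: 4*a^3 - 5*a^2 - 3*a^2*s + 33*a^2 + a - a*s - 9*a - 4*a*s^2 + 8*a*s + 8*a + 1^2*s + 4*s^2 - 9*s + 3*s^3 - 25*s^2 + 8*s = 4*a^3 + 28*a^2 + 3*s^3 + s^2*(-4*a - 21) + s*(-3*a^2 + 7*a)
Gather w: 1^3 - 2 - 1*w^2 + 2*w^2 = w^2 - 1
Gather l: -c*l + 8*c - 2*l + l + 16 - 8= 8*c + l*(-c - 1) + 8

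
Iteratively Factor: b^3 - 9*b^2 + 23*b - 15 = (b - 1)*(b^2 - 8*b + 15) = (b - 5)*(b - 1)*(b - 3)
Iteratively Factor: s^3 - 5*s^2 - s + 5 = (s - 5)*(s^2 - 1) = (s - 5)*(s + 1)*(s - 1)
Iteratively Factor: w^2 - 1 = (w + 1)*(w - 1)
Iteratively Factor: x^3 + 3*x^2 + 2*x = (x + 2)*(x^2 + x) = (x + 1)*(x + 2)*(x)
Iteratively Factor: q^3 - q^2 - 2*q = (q - 2)*(q^2 + q) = (q - 2)*(q + 1)*(q)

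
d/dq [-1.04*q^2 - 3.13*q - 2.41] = -2.08*q - 3.13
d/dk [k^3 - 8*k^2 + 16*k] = 3*k^2 - 16*k + 16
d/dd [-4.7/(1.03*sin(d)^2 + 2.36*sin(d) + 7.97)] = (9.682*sin(d) + 11.092)*cos(d)/(1.03*sin(d)^2 + 2.36*sin(d) + 7.97)^2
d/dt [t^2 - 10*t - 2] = 2*t - 10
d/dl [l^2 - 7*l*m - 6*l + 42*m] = 2*l - 7*m - 6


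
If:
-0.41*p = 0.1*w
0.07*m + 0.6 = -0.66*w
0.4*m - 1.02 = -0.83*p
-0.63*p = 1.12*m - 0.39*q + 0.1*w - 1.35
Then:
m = 1.98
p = 0.27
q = 2.39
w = -1.12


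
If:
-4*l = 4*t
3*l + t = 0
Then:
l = 0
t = 0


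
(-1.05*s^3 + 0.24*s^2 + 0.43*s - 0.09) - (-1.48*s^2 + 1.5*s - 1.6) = -1.05*s^3 + 1.72*s^2 - 1.07*s + 1.51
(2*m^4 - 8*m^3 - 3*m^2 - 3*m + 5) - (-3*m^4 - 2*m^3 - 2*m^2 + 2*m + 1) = 5*m^4 - 6*m^3 - m^2 - 5*m + 4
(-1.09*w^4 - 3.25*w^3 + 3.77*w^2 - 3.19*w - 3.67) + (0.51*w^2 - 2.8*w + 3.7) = -1.09*w^4 - 3.25*w^3 + 4.28*w^2 - 5.99*w + 0.0300000000000002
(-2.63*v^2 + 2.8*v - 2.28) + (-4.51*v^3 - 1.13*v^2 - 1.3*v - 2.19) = -4.51*v^3 - 3.76*v^2 + 1.5*v - 4.47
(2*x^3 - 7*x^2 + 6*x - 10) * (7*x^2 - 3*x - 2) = 14*x^5 - 55*x^4 + 59*x^3 - 74*x^2 + 18*x + 20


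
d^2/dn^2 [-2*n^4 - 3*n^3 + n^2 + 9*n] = -24*n^2 - 18*n + 2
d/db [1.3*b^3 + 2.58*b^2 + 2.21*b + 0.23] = 3.9*b^2 + 5.16*b + 2.21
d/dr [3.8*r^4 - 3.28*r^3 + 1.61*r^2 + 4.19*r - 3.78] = 15.2*r^3 - 9.84*r^2 + 3.22*r + 4.19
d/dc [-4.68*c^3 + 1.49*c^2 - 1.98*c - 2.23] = -14.04*c^2 + 2.98*c - 1.98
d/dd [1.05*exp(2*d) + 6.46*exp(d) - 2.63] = (2.1*exp(d) + 6.46)*exp(d)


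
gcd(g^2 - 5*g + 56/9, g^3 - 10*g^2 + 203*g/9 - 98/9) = g - 7/3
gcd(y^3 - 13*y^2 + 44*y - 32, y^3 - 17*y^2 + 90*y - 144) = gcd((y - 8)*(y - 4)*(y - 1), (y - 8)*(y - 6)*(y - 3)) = y - 8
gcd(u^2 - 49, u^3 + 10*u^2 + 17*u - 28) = u + 7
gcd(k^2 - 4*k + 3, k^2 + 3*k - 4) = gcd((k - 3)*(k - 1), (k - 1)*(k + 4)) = k - 1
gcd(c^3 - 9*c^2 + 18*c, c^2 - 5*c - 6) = c - 6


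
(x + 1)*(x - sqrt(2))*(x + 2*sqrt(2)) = x^3 + x^2 + sqrt(2)*x^2 - 4*x + sqrt(2)*x - 4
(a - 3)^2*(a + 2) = a^3 - 4*a^2 - 3*a + 18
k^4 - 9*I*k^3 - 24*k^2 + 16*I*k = k*(k - 4*I)^2*(k - I)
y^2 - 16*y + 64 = (y - 8)^2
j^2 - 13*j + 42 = (j - 7)*(j - 6)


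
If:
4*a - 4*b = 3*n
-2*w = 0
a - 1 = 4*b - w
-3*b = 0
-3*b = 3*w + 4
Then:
No Solution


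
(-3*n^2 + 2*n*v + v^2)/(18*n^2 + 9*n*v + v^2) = (-n + v)/(6*n + v)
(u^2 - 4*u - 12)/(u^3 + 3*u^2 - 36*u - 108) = (u + 2)/(u^2 + 9*u + 18)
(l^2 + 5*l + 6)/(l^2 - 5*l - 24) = (l + 2)/(l - 8)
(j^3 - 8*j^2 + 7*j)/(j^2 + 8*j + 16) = j*(j^2 - 8*j + 7)/(j^2 + 8*j + 16)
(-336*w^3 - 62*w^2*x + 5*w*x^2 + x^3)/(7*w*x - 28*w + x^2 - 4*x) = (-48*w^2 - 2*w*x + x^2)/(x - 4)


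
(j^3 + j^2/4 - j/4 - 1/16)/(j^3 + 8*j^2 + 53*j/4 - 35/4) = (8*j^2 + 6*j + 1)/(4*(2*j^2 + 17*j + 35))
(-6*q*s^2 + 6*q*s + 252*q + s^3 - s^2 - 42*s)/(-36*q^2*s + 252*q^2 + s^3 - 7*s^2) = (s + 6)/(6*q + s)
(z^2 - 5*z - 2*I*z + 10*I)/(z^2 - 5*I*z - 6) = (z - 5)/(z - 3*I)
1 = 1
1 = 1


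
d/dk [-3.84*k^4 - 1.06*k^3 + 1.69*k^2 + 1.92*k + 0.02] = -15.36*k^3 - 3.18*k^2 + 3.38*k + 1.92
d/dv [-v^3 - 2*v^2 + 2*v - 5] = -3*v^2 - 4*v + 2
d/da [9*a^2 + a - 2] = 18*a + 1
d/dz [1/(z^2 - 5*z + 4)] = (5 - 2*z)/(z^2 - 5*z + 4)^2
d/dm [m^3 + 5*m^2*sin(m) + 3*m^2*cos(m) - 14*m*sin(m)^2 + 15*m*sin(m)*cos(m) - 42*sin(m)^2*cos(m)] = -3*m^2*sin(m) + 5*m^2*cos(m) + 3*m^2 + 10*m*sin(m) - 14*m*sin(2*m) + 6*m*cos(m) + 15*m*cos(2*m) + 21*sin(m)/2 + 15*sin(2*m)/2 - 63*sin(3*m)/2 + 7*cos(2*m) - 7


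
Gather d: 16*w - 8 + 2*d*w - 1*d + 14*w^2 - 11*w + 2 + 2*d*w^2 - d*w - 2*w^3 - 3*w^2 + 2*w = d*(2*w^2 + w - 1) - 2*w^3 + 11*w^2 + 7*w - 6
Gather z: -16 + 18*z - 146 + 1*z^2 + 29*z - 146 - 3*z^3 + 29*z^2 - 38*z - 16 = -3*z^3 + 30*z^2 + 9*z - 324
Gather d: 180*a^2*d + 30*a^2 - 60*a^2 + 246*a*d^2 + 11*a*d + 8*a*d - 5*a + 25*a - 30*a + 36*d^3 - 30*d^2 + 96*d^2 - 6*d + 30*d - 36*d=-30*a^2 - 10*a + 36*d^3 + d^2*(246*a + 66) + d*(180*a^2 + 19*a - 12)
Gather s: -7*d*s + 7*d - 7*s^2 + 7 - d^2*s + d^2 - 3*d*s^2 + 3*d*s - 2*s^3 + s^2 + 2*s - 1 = d^2 + 7*d - 2*s^3 + s^2*(-3*d - 6) + s*(-d^2 - 4*d + 2) + 6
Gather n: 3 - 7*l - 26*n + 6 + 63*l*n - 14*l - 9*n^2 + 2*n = -21*l - 9*n^2 + n*(63*l - 24) + 9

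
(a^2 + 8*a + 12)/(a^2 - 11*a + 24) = (a^2 + 8*a + 12)/(a^2 - 11*a + 24)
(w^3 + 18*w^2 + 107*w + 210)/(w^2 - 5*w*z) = (w^3 + 18*w^2 + 107*w + 210)/(w*(w - 5*z))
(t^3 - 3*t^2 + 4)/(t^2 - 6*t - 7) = (t^2 - 4*t + 4)/(t - 7)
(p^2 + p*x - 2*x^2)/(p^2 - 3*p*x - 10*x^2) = (-p + x)/(-p + 5*x)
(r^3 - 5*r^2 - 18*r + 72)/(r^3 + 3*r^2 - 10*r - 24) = (r - 6)/(r + 2)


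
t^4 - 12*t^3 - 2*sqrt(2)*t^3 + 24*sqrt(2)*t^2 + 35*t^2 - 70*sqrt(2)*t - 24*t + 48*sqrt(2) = (t - 8)*(t - 3)*(t - 1)*(t - 2*sqrt(2))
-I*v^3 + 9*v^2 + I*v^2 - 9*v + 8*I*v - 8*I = (v + I)*(v + 8*I)*(-I*v + I)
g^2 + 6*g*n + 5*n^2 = (g + n)*(g + 5*n)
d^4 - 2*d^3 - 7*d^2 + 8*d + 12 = (d - 3)*(d - 2)*(d + 1)*(d + 2)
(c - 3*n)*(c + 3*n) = c^2 - 9*n^2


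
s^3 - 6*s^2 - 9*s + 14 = (s - 7)*(s - 1)*(s + 2)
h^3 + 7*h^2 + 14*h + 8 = (h + 1)*(h + 2)*(h + 4)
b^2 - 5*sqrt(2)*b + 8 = (b - 4*sqrt(2))*(b - sqrt(2))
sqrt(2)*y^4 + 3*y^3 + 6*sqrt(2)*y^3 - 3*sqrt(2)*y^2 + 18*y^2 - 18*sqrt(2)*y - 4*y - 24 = (y + 6)*(y - sqrt(2))*(y + 2*sqrt(2))*(sqrt(2)*y + 1)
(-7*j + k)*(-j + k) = 7*j^2 - 8*j*k + k^2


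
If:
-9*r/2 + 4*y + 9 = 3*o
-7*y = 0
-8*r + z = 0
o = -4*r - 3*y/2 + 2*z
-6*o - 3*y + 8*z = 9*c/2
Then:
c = -32/81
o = 8/3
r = 2/9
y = 0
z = 16/9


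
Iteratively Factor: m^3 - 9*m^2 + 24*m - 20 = (m - 5)*(m^2 - 4*m + 4) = (m - 5)*(m - 2)*(m - 2)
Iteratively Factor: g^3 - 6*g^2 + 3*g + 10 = (g + 1)*(g^2 - 7*g + 10) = (g - 5)*(g + 1)*(g - 2)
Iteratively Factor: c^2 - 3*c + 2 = (c - 2)*(c - 1)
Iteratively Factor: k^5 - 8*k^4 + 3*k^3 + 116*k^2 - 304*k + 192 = (k - 4)*(k^4 - 4*k^3 - 13*k^2 + 64*k - 48) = (k - 4)*(k + 4)*(k^3 - 8*k^2 + 19*k - 12) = (k - 4)*(k - 1)*(k + 4)*(k^2 - 7*k + 12) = (k - 4)^2*(k - 1)*(k + 4)*(k - 3)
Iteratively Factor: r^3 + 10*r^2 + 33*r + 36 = (r + 3)*(r^2 + 7*r + 12) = (r + 3)^2*(r + 4)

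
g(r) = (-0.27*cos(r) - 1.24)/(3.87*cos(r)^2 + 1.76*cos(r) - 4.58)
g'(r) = (7.74*sin(r)*cos(r) + 1.76*sin(r))*(-0.27*cos(r) - 1.24)/(3.87*cos(r)^2 + 1.76*cos(r) - 4.58)^2 + 0.27*sin(r)/(3.87*cos(r)^2 + 1.76*cos(r) - 4.58) = (1.0449*sin(r)^2 - 9.5976*cos(r) - 4.4639)*sin(r)/(3.87*cos(r)^2 + 1.76*cos(r) - 4.58)^2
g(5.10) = 0.40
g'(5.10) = 0.59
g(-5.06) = 0.38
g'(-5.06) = -0.51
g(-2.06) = 0.24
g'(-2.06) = -0.04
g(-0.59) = 3.29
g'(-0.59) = 33.97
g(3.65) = 0.32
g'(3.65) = -0.20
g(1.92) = 0.24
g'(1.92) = -0.01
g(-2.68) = 0.33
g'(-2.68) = -0.21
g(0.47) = -22.64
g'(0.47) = -1356.01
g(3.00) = 0.38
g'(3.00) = 0.11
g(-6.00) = -2.21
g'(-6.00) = -8.27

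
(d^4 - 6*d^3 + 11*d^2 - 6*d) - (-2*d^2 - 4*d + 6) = d^4 - 6*d^3 + 13*d^2 - 2*d - 6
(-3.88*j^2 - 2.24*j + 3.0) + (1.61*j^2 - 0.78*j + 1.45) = -2.27*j^2 - 3.02*j + 4.45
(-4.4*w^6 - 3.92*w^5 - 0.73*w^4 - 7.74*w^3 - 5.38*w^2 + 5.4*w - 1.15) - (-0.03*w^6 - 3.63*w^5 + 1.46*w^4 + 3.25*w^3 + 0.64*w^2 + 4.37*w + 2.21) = -4.37*w^6 - 0.29*w^5 - 2.19*w^4 - 10.99*w^3 - 6.02*w^2 + 1.03*w - 3.36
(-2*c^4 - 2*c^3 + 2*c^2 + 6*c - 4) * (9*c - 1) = -18*c^5 - 16*c^4 + 20*c^3 + 52*c^2 - 42*c + 4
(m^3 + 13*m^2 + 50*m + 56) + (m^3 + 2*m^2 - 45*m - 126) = 2*m^3 + 15*m^2 + 5*m - 70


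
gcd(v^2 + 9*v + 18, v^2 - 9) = v + 3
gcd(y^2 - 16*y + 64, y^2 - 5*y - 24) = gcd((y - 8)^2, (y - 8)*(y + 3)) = y - 8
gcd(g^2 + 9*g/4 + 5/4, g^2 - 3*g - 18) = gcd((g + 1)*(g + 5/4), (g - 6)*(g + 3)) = 1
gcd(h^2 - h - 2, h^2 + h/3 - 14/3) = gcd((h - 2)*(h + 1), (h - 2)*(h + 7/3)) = h - 2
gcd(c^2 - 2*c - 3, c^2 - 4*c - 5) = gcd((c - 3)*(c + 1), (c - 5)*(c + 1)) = c + 1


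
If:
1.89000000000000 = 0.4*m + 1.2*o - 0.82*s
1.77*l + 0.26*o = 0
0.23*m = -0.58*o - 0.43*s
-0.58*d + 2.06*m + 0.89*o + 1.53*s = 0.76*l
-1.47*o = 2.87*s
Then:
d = -9.85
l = -0.28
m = -2.97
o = 1.90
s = -0.97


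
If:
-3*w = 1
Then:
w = -1/3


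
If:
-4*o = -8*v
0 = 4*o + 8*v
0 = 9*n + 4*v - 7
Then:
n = 7/9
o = 0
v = 0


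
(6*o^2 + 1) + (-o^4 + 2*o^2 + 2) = -o^4 + 8*o^2 + 3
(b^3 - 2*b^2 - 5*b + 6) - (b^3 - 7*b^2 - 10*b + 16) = 5*b^2 + 5*b - 10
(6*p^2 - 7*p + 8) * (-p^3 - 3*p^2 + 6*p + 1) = -6*p^5 - 11*p^4 + 49*p^3 - 60*p^2 + 41*p + 8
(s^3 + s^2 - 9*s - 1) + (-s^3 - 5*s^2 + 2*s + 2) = -4*s^2 - 7*s + 1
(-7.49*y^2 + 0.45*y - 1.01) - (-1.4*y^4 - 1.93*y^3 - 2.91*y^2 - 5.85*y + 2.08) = 1.4*y^4 + 1.93*y^3 - 4.58*y^2 + 6.3*y - 3.09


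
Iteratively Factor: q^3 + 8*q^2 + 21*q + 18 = (q + 3)*(q^2 + 5*q + 6) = (q + 3)^2*(q + 2)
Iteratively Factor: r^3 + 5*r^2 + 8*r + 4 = (r + 2)*(r^2 + 3*r + 2) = (r + 1)*(r + 2)*(r + 2)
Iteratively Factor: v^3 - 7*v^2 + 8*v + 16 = (v + 1)*(v^2 - 8*v + 16) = (v - 4)*(v + 1)*(v - 4)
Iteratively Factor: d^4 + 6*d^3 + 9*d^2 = (d)*(d^3 + 6*d^2 + 9*d) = d*(d + 3)*(d^2 + 3*d) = d*(d + 3)^2*(d)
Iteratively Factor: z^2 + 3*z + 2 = (z + 2)*(z + 1)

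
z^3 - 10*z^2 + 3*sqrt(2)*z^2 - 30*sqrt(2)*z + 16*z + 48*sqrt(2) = (z - 8)*(z - 2)*(z + 3*sqrt(2))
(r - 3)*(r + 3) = r^2 - 9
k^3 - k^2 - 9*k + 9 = (k - 3)*(k - 1)*(k + 3)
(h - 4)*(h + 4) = h^2 - 16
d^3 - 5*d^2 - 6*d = d*(d - 6)*(d + 1)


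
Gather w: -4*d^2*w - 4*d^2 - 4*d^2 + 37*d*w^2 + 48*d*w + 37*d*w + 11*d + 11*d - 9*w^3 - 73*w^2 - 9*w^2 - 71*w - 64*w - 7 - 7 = -8*d^2 + 22*d - 9*w^3 + w^2*(37*d - 82) + w*(-4*d^2 + 85*d - 135) - 14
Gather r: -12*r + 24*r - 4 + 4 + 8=12*r + 8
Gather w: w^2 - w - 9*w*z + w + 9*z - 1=w^2 - 9*w*z + 9*z - 1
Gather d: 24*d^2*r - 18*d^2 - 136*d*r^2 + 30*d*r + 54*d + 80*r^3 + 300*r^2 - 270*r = d^2*(24*r - 18) + d*(-136*r^2 + 30*r + 54) + 80*r^3 + 300*r^2 - 270*r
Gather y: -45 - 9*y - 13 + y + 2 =-8*y - 56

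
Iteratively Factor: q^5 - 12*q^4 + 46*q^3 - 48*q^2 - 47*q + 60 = (q - 4)*(q^4 - 8*q^3 + 14*q^2 + 8*q - 15) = (q - 4)*(q - 3)*(q^3 - 5*q^2 - q + 5) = (q - 4)*(q - 3)*(q + 1)*(q^2 - 6*q + 5) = (q - 5)*(q - 4)*(q - 3)*(q + 1)*(q - 1)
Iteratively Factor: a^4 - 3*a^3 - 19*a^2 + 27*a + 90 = (a - 5)*(a^3 + 2*a^2 - 9*a - 18) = (a - 5)*(a + 3)*(a^2 - a - 6) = (a - 5)*(a - 3)*(a + 3)*(a + 2)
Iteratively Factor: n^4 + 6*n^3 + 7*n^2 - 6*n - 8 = (n + 1)*(n^3 + 5*n^2 + 2*n - 8) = (n - 1)*(n + 1)*(n^2 + 6*n + 8) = (n - 1)*(n + 1)*(n + 2)*(n + 4)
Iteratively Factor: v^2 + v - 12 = (v - 3)*(v + 4)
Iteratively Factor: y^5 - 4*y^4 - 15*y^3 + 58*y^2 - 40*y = (y)*(y^4 - 4*y^3 - 15*y^2 + 58*y - 40) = y*(y + 4)*(y^3 - 8*y^2 + 17*y - 10) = y*(y - 1)*(y + 4)*(y^2 - 7*y + 10) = y*(y - 2)*(y - 1)*(y + 4)*(y - 5)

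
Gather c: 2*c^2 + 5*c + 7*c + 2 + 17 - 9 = 2*c^2 + 12*c + 10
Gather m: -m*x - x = -m*x - x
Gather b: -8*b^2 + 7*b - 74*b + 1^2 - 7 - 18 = -8*b^2 - 67*b - 24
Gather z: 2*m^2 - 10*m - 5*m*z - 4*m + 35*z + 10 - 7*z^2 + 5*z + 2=2*m^2 - 14*m - 7*z^2 + z*(40 - 5*m) + 12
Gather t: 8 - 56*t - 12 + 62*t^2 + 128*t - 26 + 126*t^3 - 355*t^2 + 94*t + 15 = 126*t^3 - 293*t^2 + 166*t - 15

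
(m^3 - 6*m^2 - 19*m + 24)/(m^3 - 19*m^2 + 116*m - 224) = (m^2 + 2*m - 3)/(m^2 - 11*m + 28)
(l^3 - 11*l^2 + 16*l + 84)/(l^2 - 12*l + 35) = (l^2 - 4*l - 12)/(l - 5)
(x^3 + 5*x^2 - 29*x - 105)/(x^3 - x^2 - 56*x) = (x^2 - 2*x - 15)/(x*(x - 8))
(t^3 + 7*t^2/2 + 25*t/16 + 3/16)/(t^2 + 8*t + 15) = (t^2 + t/2 + 1/16)/(t + 5)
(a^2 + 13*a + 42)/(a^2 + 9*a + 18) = (a + 7)/(a + 3)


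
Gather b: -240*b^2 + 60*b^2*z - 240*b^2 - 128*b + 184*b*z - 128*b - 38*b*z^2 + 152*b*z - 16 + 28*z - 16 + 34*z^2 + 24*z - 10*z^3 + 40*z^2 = b^2*(60*z - 480) + b*(-38*z^2 + 336*z - 256) - 10*z^3 + 74*z^2 + 52*z - 32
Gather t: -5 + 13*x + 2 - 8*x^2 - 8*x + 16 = -8*x^2 + 5*x + 13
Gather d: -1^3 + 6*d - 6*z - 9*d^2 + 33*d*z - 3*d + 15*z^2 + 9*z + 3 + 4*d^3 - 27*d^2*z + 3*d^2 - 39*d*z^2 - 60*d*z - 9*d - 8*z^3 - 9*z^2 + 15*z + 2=4*d^3 + d^2*(-27*z - 6) + d*(-39*z^2 - 27*z - 6) - 8*z^3 + 6*z^2 + 18*z + 4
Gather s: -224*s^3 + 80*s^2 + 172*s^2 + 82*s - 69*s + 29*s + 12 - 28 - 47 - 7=-224*s^3 + 252*s^2 + 42*s - 70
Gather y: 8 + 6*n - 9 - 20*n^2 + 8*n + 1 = -20*n^2 + 14*n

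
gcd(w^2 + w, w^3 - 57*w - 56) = w + 1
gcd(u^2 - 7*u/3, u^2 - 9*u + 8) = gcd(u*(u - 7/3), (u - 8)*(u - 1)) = 1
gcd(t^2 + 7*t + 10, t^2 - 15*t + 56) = 1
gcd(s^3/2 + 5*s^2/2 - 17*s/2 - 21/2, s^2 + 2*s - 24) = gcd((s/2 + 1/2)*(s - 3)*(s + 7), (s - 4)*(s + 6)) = 1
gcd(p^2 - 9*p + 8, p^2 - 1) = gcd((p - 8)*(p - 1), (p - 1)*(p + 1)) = p - 1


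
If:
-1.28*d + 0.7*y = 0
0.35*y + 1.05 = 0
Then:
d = -1.64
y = -3.00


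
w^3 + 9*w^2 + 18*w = w*(w + 3)*(w + 6)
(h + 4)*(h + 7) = h^2 + 11*h + 28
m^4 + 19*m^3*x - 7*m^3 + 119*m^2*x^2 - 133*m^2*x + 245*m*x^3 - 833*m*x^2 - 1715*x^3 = (m - 7)*(m + 5*x)*(m + 7*x)^2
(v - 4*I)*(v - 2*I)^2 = v^3 - 8*I*v^2 - 20*v + 16*I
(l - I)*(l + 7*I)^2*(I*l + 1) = I*l^4 - 12*l^3 - 22*I*l^2 - 84*l + 49*I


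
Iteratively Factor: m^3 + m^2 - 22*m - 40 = (m + 4)*(m^2 - 3*m - 10) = (m + 2)*(m + 4)*(m - 5)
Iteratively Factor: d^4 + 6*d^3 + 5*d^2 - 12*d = (d + 3)*(d^3 + 3*d^2 - 4*d) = (d - 1)*(d + 3)*(d^2 + 4*d) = d*(d - 1)*(d + 3)*(d + 4)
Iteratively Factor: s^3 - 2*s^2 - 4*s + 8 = (s - 2)*(s^2 - 4) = (s - 2)^2*(s + 2)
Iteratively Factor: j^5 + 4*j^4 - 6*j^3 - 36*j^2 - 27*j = (j + 3)*(j^4 + j^3 - 9*j^2 - 9*j) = (j + 3)^2*(j^3 - 2*j^2 - 3*j) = j*(j + 3)^2*(j^2 - 2*j - 3) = j*(j - 3)*(j + 3)^2*(j + 1)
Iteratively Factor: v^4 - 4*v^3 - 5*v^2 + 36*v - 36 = (v - 2)*(v^3 - 2*v^2 - 9*v + 18) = (v - 2)*(v + 3)*(v^2 - 5*v + 6) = (v - 3)*(v - 2)*(v + 3)*(v - 2)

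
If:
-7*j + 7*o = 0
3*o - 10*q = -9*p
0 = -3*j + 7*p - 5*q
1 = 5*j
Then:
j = 1/5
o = 1/5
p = 9/25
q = 48/125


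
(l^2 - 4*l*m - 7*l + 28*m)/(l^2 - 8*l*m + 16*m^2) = (l - 7)/(l - 4*m)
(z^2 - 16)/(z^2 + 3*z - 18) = (z^2 - 16)/(z^2 + 3*z - 18)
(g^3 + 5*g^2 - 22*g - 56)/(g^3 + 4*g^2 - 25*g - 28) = (g + 2)/(g + 1)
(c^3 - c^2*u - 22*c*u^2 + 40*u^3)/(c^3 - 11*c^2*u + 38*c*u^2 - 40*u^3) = (-c - 5*u)/(-c + 5*u)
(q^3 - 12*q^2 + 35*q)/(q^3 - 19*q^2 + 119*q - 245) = q/(q - 7)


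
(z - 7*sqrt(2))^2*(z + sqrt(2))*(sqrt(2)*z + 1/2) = sqrt(2)*z^4 - 51*z^3/2 + 127*sqrt(2)*z^2/2 + 231*z + 49*sqrt(2)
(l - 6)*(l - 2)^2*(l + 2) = l^4 - 8*l^3 + 8*l^2 + 32*l - 48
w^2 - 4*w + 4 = (w - 2)^2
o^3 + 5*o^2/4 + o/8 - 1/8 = (o - 1/4)*(o + 1/2)*(o + 1)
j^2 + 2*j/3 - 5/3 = (j - 1)*(j + 5/3)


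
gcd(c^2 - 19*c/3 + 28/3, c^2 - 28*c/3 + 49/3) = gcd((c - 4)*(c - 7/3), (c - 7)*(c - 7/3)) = c - 7/3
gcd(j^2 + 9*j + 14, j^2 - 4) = j + 2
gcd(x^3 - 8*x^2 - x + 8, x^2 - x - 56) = x - 8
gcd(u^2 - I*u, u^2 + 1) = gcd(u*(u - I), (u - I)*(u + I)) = u - I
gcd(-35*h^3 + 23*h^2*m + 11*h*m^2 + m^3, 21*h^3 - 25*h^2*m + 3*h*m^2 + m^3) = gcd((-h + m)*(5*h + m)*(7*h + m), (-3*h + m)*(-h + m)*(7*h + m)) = 7*h^2 - 6*h*m - m^2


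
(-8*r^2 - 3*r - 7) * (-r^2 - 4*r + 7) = 8*r^4 + 35*r^3 - 37*r^2 + 7*r - 49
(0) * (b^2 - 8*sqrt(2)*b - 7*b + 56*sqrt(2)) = 0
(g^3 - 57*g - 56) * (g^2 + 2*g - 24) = g^5 + 2*g^4 - 81*g^3 - 170*g^2 + 1256*g + 1344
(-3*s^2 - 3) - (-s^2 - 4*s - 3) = -2*s^2 + 4*s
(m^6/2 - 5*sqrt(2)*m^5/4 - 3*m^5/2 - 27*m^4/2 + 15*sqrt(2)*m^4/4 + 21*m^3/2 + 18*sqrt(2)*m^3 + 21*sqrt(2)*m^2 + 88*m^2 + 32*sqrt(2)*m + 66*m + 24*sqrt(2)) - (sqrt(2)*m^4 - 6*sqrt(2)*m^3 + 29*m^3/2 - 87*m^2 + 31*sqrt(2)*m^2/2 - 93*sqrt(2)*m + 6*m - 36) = m^6/2 - 5*sqrt(2)*m^5/4 - 3*m^5/2 - 27*m^4/2 + 11*sqrt(2)*m^4/4 - 4*m^3 + 24*sqrt(2)*m^3 + 11*sqrt(2)*m^2/2 + 175*m^2 + 60*m + 125*sqrt(2)*m + 24*sqrt(2) + 36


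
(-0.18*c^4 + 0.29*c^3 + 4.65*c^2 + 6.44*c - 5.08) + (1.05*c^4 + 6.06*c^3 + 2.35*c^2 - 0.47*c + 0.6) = 0.87*c^4 + 6.35*c^3 + 7.0*c^2 + 5.97*c - 4.48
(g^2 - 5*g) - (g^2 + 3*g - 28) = 28 - 8*g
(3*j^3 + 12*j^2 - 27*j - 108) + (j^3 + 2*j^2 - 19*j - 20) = 4*j^3 + 14*j^2 - 46*j - 128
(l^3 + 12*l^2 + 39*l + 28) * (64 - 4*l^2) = -4*l^5 - 48*l^4 - 92*l^3 + 656*l^2 + 2496*l + 1792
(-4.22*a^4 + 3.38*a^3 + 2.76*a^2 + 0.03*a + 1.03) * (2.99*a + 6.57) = -12.6178*a^5 - 17.6192*a^4 + 30.459*a^3 + 18.2229*a^2 + 3.2768*a + 6.7671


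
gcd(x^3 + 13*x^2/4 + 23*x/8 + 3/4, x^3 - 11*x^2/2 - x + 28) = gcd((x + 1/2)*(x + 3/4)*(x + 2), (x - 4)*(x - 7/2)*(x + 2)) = x + 2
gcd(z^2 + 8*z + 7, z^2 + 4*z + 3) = z + 1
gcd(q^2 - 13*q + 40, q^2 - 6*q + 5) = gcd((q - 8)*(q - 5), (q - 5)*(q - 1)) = q - 5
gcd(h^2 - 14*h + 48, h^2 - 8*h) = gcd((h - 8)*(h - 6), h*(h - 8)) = h - 8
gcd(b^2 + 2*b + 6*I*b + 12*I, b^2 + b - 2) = b + 2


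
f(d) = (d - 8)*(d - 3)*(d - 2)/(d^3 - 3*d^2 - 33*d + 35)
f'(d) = (d - 8)*(d - 3)*(d - 2)*(-3*d^2 + 6*d + 33)/(d^3 - 3*d^2 - 33*d + 35)^2 + (d - 8)*(d - 3)/(d^3 - 3*d^2 - 33*d + 35) + (d - 8)*(d - 2)/(d^3 - 3*d^2 - 33*d + 35) + (d - 3)*(d - 2)/(d^3 - 3*d^2 - 33*d + 35)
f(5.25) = 0.26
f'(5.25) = 0.17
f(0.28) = -1.41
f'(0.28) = -0.38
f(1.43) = 0.38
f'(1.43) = -1.85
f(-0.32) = -1.42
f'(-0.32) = 0.24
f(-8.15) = 4.19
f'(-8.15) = 1.02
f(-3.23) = -4.78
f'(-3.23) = 3.21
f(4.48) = 0.16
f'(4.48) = 0.12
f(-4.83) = -58.52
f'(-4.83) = 349.86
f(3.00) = 0.00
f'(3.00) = 0.08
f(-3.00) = -4.12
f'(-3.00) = 2.51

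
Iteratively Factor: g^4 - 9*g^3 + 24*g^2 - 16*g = (g - 4)*(g^3 - 5*g^2 + 4*g) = (g - 4)^2*(g^2 - g) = (g - 4)^2*(g - 1)*(g)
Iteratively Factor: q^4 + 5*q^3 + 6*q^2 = (q)*(q^3 + 5*q^2 + 6*q) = q*(q + 2)*(q^2 + 3*q) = q*(q + 2)*(q + 3)*(q)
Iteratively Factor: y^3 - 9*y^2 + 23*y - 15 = (y - 1)*(y^2 - 8*y + 15) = (y - 3)*(y - 1)*(y - 5)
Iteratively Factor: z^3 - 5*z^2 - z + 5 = (z - 5)*(z^2 - 1) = (z - 5)*(z + 1)*(z - 1)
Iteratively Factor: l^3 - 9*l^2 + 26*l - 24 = (l - 3)*(l^2 - 6*l + 8) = (l - 3)*(l - 2)*(l - 4)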